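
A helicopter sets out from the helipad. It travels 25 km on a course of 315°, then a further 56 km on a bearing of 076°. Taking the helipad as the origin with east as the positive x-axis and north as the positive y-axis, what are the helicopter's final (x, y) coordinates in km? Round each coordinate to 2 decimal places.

Leg 1 (315°, 25 km): east 25 sin 315° = -17.68, north 25 cos 315° = 17.68
Leg 2 (076°, 56 km): east 56 sin 76° = 54.34, north 56 cos 76° = 13.55
Summing: 36.66 km east, 31.23 km north → (36.66, 31.23).

(36.66, 31.23)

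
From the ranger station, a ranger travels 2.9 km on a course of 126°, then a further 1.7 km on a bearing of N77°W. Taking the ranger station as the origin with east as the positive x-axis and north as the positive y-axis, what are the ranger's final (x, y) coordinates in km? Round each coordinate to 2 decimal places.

(0.69, -1.32)

Leg 1 (126°, 2.9 km): east 2.9 sin 126° = 2.35, north 2.9 cos 126° = -1.70
Leg 2 (N77°W, 1.7 km): east 1.7 sin 283° = -1.66, north 1.7 cos 283° = 0.38
Summing: 0.69 km east, -1.32 km north → (0.69, -1.32).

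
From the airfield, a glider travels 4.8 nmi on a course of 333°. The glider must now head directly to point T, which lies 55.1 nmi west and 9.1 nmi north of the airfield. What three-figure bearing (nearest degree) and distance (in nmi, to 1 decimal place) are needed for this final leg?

275°, 53.1 nmi

Leg 1 (333°, 4.8 nmi): east 4.8 sin 333° = -2.18, north 4.8 cos 333° = 4.28
Current position: (-2.18, 4.28). Target: (-55.1, 9.1). Remaining: Δeast = -52.92, Δnorth = 4.82.
Bearing = atan2(-52.92, 4.82) mod 360° = 275.21°; distance = √((-52.92)² + (4.82)²) = 53.140 nmi.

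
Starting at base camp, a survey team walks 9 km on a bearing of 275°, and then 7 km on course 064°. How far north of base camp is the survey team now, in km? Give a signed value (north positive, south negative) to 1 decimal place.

3.9 km

Leg 1 (275°, 9 km): east 9 sin 275° = -8.97, north 9 cos 275° = 0.78
Leg 2 (064°, 7 km): east 7 sin 64° = 6.29, north 7 cos 64° = 3.07
Net north component: 3.85 km.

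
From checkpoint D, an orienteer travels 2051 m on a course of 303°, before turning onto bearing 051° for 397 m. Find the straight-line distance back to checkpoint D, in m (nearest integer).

1965 m

Leg 1 (303°, 2051 m): east 2051 sin 303° = -1720.11, north 2051 cos 303° = 1117.05
Leg 2 (051°, 397 m): east 397 sin 51° = 308.53, north 397 cos 51° = 249.84
Net: -1411.59 east, 1366.89 north. Distance = √((-1411.59)² + (1366.89)²) = 1964.937 m.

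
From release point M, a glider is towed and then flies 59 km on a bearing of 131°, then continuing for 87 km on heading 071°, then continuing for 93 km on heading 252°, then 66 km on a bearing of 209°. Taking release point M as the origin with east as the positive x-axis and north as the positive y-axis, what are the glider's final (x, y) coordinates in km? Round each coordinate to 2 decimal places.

Leg 1 (131°, 59 km): east 59 sin 131° = 44.53, north 59 cos 131° = -38.71
Leg 2 (071°, 87 km): east 87 sin 71° = 82.26, north 87 cos 71° = 28.32
Leg 3 (252°, 93 km): east 93 sin 252° = -88.45, north 93 cos 252° = -28.74
Leg 4 (209°, 66 km): east 66 sin 209° = -32.00, north 66 cos 209° = -57.72
Summing: 6.34 km east, -96.85 km north → (6.34, -96.85).

(6.34, -96.85)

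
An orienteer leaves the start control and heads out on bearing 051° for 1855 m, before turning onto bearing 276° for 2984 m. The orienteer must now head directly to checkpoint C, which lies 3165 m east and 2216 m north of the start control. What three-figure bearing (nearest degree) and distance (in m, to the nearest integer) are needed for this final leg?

Leg 1 (051°, 1855 m): east 1855 sin 51° = 1441.61, north 1855 cos 51° = 1167.39
Leg 2 (276°, 2984 m): east 2984 sin 276° = -2967.65, north 2984 cos 276° = 311.91
Current position: (-1526.05, 1479.30). Target: (3165, 2216). Remaining: Δeast = 4691.05, Δnorth = 736.70.
Bearing = atan2(4691.05, 736.70) mod 360° = 81.07°; distance = √((4691.05)² + (736.70)²) = 4748.542 m.

081°, 4749 m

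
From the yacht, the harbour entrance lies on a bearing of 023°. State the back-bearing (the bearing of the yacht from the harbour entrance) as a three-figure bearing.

Back-bearing = 023° + 180° = 203°.

203°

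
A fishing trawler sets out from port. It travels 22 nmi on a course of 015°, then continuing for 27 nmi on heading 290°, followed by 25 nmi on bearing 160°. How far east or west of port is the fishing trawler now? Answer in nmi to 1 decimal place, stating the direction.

11.1 nmi west

Leg 1 (015°, 22 nmi): east 22 sin 15° = 5.69, north 22 cos 15° = 21.25
Leg 2 (290°, 27 nmi): east 27 sin 290° = -25.37, north 27 cos 290° = 9.23
Leg 3 (160°, 25 nmi): east 25 sin 160° = 8.55, north 25 cos 160° = -23.49
Net east component: -11.13 nmi.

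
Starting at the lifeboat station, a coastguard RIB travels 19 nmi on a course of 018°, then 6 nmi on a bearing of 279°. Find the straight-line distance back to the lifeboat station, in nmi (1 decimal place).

Leg 1 (018°, 19 nmi): east 19 sin 18° = 5.87, north 19 cos 18° = 18.07
Leg 2 (279°, 6 nmi): east 6 sin 279° = -5.93, north 6 cos 279° = 0.94
Net: -0.05 east, 19.01 north. Distance = √((-0.05)² + (19.01)²) = 19.009 nmi.

19.0 nmi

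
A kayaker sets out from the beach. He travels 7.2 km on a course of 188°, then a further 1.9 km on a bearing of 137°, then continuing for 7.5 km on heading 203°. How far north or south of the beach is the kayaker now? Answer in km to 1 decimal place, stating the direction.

15.4 km south

Leg 1 (188°, 7.2 km): east 7.2 sin 188° = -1.00, north 7.2 cos 188° = -7.13
Leg 2 (137°, 1.9 km): east 1.9 sin 137° = 1.30, north 1.9 cos 137° = -1.39
Leg 3 (203°, 7.5 km): east 7.5 sin 203° = -2.93, north 7.5 cos 203° = -6.90
Net north component: -15.42 km.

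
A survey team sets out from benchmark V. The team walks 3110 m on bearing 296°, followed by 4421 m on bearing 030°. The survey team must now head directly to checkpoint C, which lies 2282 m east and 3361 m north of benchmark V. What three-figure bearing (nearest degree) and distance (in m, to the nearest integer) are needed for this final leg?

123°, 3402 m

Leg 1 (296°, 3110 m): east 3110 sin 296° = -2795.25, north 3110 cos 296° = 1363.33
Leg 2 (030°, 4421 m): east 4421 sin 30° = 2210.50, north 4421 cos 30° = 3828.70
Current position: (-584.75, 5192.03). Target: (2282, 3361). Remaining: Δeast = 2866.75, Δnorth = -1831.03.
Bearing = atan2(2866.75, -1831.03) mod 360° = 122.57°; distance = √((2866.75)² + (-1831.03)²) = 3401.607 m.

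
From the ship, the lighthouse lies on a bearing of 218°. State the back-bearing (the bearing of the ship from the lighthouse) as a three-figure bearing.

038°

Back-bearing = 218° − 180° = 038°.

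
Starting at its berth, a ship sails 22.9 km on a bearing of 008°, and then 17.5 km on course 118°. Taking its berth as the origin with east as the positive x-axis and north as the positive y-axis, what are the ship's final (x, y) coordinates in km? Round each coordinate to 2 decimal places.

Leg 1 (008°, 22.9 km): east 22.9 sin 8° = 3.19, north 22.9 cos 8° = 22.68
Leg 2 (118°, 17.5 km): east 17.5 sin 118° = 15.45, north 17.5 cos 118° = -8.22
Summing: 18.64 km east, 14.46 km north → (18.64, 14.46).

(18.64, 14.46)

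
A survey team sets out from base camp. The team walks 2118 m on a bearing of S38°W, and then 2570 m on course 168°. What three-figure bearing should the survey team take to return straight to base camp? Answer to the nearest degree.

010°

Leg 1 (S38°W, 2118 m): east 2118 sin 218° = -1303.97, north 2118 cos 218° = -1669.01
Leg 2 (168°, 2570 m): east 2570 sin 168° = 534.33, north 2570 cos 168° = -2513.84
Net displacement: -769.64 east, -4182.85 north. Direction back to start is (769.64, 4182.85): bearing = atan2(769.64, 4182.85) mod 360° = 10.43° ≈ 010°.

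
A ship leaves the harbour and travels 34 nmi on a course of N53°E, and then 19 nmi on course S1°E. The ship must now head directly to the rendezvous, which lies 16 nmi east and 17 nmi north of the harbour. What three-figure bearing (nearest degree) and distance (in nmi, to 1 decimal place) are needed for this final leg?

324°, 19.3 nmi

Leg 1 (N53°E, 34 nmi): east 34 sin 53° = 27.15, north 34 cos 53° = 20.46
Leg 2 (S1°E, 19 nmi): east 19 sin 179° = 0.33, north 19 cos 179° = -19.00
Current position: (27.49, 1.46). Target: (16, 17). Remaining: Δeast = -11.49, Δnorth = 15.54.
Bearing = atan2(-11.49, 15.54) mod 360° = 323.52°; distance = √((-11.49)² + (15.54)²) = 19.320 nmi.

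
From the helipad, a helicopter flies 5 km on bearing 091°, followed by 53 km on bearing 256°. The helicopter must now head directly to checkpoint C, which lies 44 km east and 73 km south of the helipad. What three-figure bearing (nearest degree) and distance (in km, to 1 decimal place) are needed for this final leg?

124°, 108.6 km

Leg 1 (091°, 5 km): east 5 sin 91° = 5.00, north 5 cos 91° = -0.09
Leg 2 (256°, 53 km): east 53 sin 256° = -51.43, north 53 cos 256° = -12.82
Current position: (-46.43, -12.91). Target: (44, -73). Remaining: Δeast = 90.43, Δnorth = -60.09.
Bearing = atan2(90.43, -60.09) mod 360° = 123.61°; distance = √((90.43)² + (-60.09)²) = 108.572 km.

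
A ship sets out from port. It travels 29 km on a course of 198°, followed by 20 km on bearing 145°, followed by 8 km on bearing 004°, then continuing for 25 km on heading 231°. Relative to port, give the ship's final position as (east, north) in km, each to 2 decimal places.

(-16.36, -51.72)

Leg 1 (198°, 29 km): east 29 sin 198° = -8.96, north 29 cos 198° = -27.58
Leg 2 (145°, 20 km): east 20 sin 145° = 11.47, north 20 cos 145° = -16.38
Leg 3 (004°, 8 km): east 8 sin 4° = 0.56, north 8 cos 4° = 7.98
Leg 4 (231°, 25 km): east 25 sin 231° = -19.43, north 25 cos 231° = -15.73
Summing: -16.36 km east, -51.72 km north → (-16.36, -51.72).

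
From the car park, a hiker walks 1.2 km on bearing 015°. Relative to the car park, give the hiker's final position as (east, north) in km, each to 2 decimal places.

Leg 1 (015°, 1.2 km): east 1.2 sin 15° = 0.31, north 1.2 cos 15° = 1.16
Summing: 0.31 km east, 1.16 km north → (0.31, 1.16).

(0.31, 1.16)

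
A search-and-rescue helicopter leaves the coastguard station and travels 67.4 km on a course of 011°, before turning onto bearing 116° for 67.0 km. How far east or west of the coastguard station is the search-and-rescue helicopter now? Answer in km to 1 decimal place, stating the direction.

Leg 1 (011°, 67.4 km): east 67.4 sin 11° = 12.86, north 67.4 cos 11° = 66.16
Leg 2 (116°, 67.0 km): east 67.0 sin 116° = 60.22, north 67.0 cos 116° = -29.37
Net east component: 73.08 km.

73.1 km east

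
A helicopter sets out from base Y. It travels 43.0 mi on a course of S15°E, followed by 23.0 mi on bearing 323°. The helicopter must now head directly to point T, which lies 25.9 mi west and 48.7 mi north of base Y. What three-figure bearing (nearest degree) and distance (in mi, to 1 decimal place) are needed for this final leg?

Leg 1 (S15°E, 43.0 mi): east 43.0 sin 165° = 11.13, north 43.0 cos 165° = -41.53
Leg 2 (323°, 23.0 mi): east 23.0 sin 323° = -13.84, north 23.0 cos 323° = 18.37
Current position: (-2.71, -23.17). Target: (-25.9, 48.7). Remaining: Δeast = -23.19, Δnorth = 71.87.
Bearing = atan2(-23.19, 71.87) mod 360° = 342.12°; distance = √((-23.19)² + (71.87)²) = 75.514 mi.

342°, 75.5 mi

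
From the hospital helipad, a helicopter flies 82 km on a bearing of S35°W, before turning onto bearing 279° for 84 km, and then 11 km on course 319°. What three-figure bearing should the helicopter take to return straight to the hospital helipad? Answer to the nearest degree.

072°

Leg 1 (S35°W, 82 km): east 82 sin 215° = -47.03, north 82 cos 215° = -67.17
Leg 2 (279°, 84 km): east 84 sin 279° = -82.97, north 84 cos 279° = 13.14
Leg 3 (319°, 11 km): east 11 sin 319° = -7.22, north 11 cos 319° = 8.30
Net displacement: -137.22 east, -45.73 north. Direction back to start is (137.22, 45.73): bearing = atan2(137.22, 45.73) mod 360° = 71.57° ≈ 072°.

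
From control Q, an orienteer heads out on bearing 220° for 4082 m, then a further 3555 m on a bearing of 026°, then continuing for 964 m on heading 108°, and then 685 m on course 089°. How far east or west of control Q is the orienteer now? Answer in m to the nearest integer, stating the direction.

536 m east

Leg 1 (220°, 4082 m): east 4082 sin 220° = -2623.86, north 4082 cos 220° = -3126.99
Leg 2 (026°, 3555 m): east 3555 sin 26° = 1558.41, north 3555 cos 26° = 3195.21
Leg 3 (108°, 964 m): east 964 sin 108° = 916.82, north 964 cos 108° = -297.89
Leg 4 (089°, 685 m): east 685 sin 89° = 684.90, north 685 cos 89° = 11.95
Net east component: 536.26 m.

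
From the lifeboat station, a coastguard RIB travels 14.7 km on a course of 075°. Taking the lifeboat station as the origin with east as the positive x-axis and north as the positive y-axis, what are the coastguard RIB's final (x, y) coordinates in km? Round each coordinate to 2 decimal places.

(14.20, 3.80)

Leg 1 (075°, 14.7 km): east 14.7 sin 75° = 14.20, north 14.7 cos 75° = 3.80
Summing: 14.20 km east, 3.80 km north → (14.20, 3.80).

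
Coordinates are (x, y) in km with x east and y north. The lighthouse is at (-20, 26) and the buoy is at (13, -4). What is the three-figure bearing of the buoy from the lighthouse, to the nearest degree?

132°

Δeast = 13 − -20 = 33.00; Δnorth = -4 − 26 = -30.00.
Bearing = atan2(Δeast, Δnorth) mod 360° = 132.27° ≈ 132°.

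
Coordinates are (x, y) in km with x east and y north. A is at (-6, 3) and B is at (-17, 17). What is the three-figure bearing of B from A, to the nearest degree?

322°

Δeast = -17 − -6 = -11.00; Δnorth = 17 − 3 = 14.00.
Bearing = atan2(Δeast, Δnorth) mod 360° = 321.84° ≈ 322°.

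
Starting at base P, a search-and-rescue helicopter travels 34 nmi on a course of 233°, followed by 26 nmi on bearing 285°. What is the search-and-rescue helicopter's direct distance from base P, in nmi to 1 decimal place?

Leg 1 (233°, 34 nmi): east 34 sin 233° = -27.15, north 34 cos 233° = -20.46
Leg 2 (285°, 26 nmi): east 26 sin 285° = -25.11, north 26 cos 285° = 6.73
Net: -52.27 east, -13.73 north. Distance = √((-52.27)² + (-13.73)²) = 54.042 nmi.

54.0 nmi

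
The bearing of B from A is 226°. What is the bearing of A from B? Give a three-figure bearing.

Back-bearing = 226° − 180° = 046°.

046°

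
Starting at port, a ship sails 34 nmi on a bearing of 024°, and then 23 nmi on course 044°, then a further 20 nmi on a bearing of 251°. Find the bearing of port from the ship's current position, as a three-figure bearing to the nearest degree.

195°

Leg 1 (024°, 34 nmi): east 34 sin 24° = 13.83, north 34 cos 24° = 31.06
Leg 2 (044°, 23 nmi): east 23 sin 44° = 15.98, north 23 cos 44° = 16.54
Leg 3 (251°, 20 nmi): east 20 sin 251° = -18.91, north 20 cos 251° = -6.51
Net displacement: 10.90 east, 41.09 north. Direction back to start is (-10.90, -41.09): bearing = atan2(-10.90, -41.09) mod 360° = 194.85° ≈ 195°.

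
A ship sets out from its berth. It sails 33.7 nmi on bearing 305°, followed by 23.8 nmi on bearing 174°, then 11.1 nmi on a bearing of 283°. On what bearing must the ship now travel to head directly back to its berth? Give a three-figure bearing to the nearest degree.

087°

Leg 1 (305°, 33.7 nmi): east 33.7 sin 305° = -27.61, north 33.7 cos 305° = 19.33
Leg 2 (174°, 23.8 nmi): east 23.8 sin 174° = 2.49, north 23.8 cos 174° = -23.67
Leg 3 (283°, 11.1 nmi): east 11.1 sin 283° = -10.82, north 11.1 cos 283° = 2.50
Net displacement: -35.93 east, -1.84 north. Direction back to start is (35.93, 1.84): bearing = atan2(35.93, 1.84) mod 360° = 87.06° ≈ 087°.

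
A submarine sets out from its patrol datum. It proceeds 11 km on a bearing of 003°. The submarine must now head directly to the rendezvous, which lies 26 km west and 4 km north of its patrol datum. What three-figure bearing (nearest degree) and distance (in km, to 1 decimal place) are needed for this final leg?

255°, 27.5 km

Leg 1 (003°, 11 km): east 11 sin 3° = 0.58, north 11 cos 3° = 10.98
Current position: (0.58, 10.98). Target: (-26, 4). Remaining: Δeast = -26.58, Δnorth = -6.98.
Bearing = atan2(-26.58, -6.98) mod 360° = 255.27°; distance = √((-26.58)² + (-6.98)²) = 27.478 km.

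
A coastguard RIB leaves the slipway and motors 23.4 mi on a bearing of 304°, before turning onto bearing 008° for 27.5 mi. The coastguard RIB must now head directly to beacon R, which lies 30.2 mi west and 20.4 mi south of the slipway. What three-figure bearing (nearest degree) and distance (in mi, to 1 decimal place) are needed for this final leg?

Leg 1 (304°, 23.4 mi): east 23.4 sin 304° = -19.40, north 23.4 cos 304° = 13.09
Leg 2 (008°, 27.5 mi): east 27.5 sin 8° = 3.83, north 27.5 cos 8° = 27.23
Current position: (-15.57, 40.32). Target: (-30.2, -20.4). Remaining: Δeast = -14.63, Δnorth = -60.72.
Bearing = atan2(-14.63, -60.72) mod 360° = 193.55°; distance = √((-14.63)² + (-60.72)²) = 62.455 mi.

194°, 62.5 mi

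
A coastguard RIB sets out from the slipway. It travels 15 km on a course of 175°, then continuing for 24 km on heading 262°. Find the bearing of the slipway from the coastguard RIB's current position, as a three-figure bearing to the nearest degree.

051°

Leg 1 (175°, 15 km): east 15 sin 175° = 1.31, north 15 cos 175° = -14.94
Leg 2 (262°, 24 km): east 24 sin 262° = -23.77, north 24 cos 262° = -3.34
Net displacement: -22.46 east, -18.28 north. Direction back to start is (22.46, 18.28): bearing = atan2(22.46, 18.28) mod 360° = 50.85° ≈ 051°.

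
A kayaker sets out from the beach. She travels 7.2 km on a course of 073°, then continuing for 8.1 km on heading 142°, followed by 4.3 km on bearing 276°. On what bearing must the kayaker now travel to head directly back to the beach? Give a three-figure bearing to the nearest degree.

297°

Leg 1 (073°, 7.2 km): east 7.2 sin 73° = 6.89, north 7.2 cos 73° = 2.11
Leg 2 (142°, 8.1 km): east 8.1 sin 142° = 4.99, north 8.1 cos 142° = -6.38
Leg 3 (276°, 4.3 km): east 4.3 sin 276° = -4.28, north 4.3 cos 276° = 0.45
Net displacement: 7.60 east, -3.83 north. Direction back to start is (-7.60, 3.83): bearing = atan2(-7.60, 3.83) mod 360° = 296.75° ≈ 297°.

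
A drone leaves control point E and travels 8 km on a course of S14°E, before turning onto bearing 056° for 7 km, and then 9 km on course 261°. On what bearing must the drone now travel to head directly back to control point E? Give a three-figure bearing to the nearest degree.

012°

Leg 1 (S14°E, 8 km): east 8 sin 166° = 1.94, north 8 cos 166° = -7.76
Leg 2 (056°, 7 km): east 7 sin 56° = 5.80, north 7 cos 56° = 3.91
Leg 3 (261°, 9 km): east 9 sin 261° = -8.89, north 9 cos 261° = -1.41
Net displacement: -1.15 east, -5.26 north. Direction back to start is (1.15, 5.26): bearing = atan2(1.15, 5.26) mod 360° = 12.35° ≈ 012°.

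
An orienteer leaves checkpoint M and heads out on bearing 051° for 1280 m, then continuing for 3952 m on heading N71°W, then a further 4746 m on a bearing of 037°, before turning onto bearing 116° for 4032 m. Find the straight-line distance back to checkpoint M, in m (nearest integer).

5559 m

Leg 1 (051°, 1280 m): east 1280 sin 51° = 994.75, north 1280 cos 51° = 805.53
Leg 2 (N71°W, 3952 m): east 3952 sin 289° = -3736.69, north 3952 cos 289° = 1286.65
Leg 3 (037°, 4746 m): east 4746 sin 37° = 2856.21, north 4746 cos 37° = 3790.32
Leg 4 (116°, 4032 m): east 4032 sin 116° = 3623.94, north 4032 cos 116° = -1767.51
Net: 3738.21 east, 4114.99 north. Distance = √((3738.21)² + (4114.99)²) = 5559.436 m.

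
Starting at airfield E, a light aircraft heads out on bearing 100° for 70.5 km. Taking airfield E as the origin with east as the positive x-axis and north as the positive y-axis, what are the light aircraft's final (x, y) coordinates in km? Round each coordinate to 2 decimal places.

Leg 1 (100°, 70.5 km): east 70.5 sin 100° = 69.43, north 70.5 cos 100° = -12.24
Summing: 69.43 km east, -12.24 km north → (69.43, -12.24).

(69.43, -12.24)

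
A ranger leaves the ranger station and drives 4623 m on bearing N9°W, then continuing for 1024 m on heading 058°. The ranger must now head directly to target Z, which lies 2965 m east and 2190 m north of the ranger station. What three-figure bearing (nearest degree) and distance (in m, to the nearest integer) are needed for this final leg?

136°, 4058 m

Leg 1 (N9°W, 4623 m): east 4623 sin 351° = -723.20, north 4623 cos 351° = 4566.08
Leg 2 (058°, 1024 m): east 1024 sin 58° = 868.40, north 1024 cos 58° = 542.64
Current position: (145.20, 5108.72). Target: (2965, 2190). Remaining: Δeast = 2819.80, Δnorth = -2918.72.
Bearing = atan2(2819.80, -2918.72) mod 360° = 135.99°; distance = √((2819.80)² + (-2918.72)²) = 4058.346 m.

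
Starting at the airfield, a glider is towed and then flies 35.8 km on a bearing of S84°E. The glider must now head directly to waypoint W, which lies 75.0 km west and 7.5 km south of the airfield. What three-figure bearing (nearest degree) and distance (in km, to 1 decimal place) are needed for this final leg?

268°, 110.7 km

Leg 1 (S84°E, 35.8 km): east 35.8 sin 96° = 35.60, north 35.8 cos 96° = -3.74
Current position: (35.60, -3.74). Target: (-75.0, -7.5). Remaining: Δeast = -110.60, Δnorth = -3.76.
Bearing = atan2(-110.60, -3.76) mod 360° = 268.05°; distance = √((-110.60)² + (-3.76)²) = 110.668 km.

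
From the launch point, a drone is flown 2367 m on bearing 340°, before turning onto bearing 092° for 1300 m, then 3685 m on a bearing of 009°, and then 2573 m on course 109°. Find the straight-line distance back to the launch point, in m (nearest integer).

6087 m

Leg 1 (340°, 2367 m): east 2367 sin 340° = -809.56, north 2367 cos 340° = 2224.25
Leg 2 (092°, 1300 m): east 1300 sin 92° = 1299.21, north 1300 cos 92° = -45.37
Leg 3 (009°, 3685 m): east 3685 sin 9° = 576.46, north 3685 cos 9° = 3639.63
Leg 4 (109°, 2573 m): east 2573 sin 109° = 2432.82, north 2573 cos 109° = -837.69
Net: 3498.93 east, 4980.83 north. Distance = √((3498.93)² + (4980.83)²) = 6086.964 m.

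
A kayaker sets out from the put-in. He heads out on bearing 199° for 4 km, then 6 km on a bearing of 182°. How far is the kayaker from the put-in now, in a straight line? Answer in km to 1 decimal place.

9.9 km

Leg 1 (199°, 4 km): east 4 sin 199° = -1.30, north 4 cos 199° = -3.78
Leg 2 (182°, 6 km): east 6 sin 182° = -0.21, north 6 cos 182° = -6.00
Net: -1.51 east, -9.78 north. Distance = √((-1.51)² + (-9.78)²) = 9.895 km.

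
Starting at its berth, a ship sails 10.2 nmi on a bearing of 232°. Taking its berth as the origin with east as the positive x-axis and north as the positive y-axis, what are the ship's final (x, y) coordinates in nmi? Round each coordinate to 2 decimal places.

Leg 1 (232°, 10.2 nmi): east 10.2 sin 232° = -8.04, north 10.2 cos 232° = -6.28
Summing: -8.04 nmi east, -6.28 nmi north → (-8.04, -6.28).

(-8.04, -6.28)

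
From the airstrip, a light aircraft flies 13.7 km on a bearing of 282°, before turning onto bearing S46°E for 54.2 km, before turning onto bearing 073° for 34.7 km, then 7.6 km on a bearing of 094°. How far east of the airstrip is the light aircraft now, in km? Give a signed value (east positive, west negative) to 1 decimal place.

Leg 1 (282°, 13.7 km): east 13.7 sin 282° = -13.40, north 13.7 cos 282° = 2.85
Leg 2 (S46°E, 54.2 km): east 54.2 sin 134° = 38.99, north 54.2 cos 134° = -37.65
Leg 3 (073°, 34.7 km): east 34.7 sin 73° = 33.18, north 34.7 cos 73° = 10.15
Leg 4 (094°, 7.6 km): east 7.6 sin 94° = 7.58, north 7.6 cos 94° = -0.53
Net east component: 66.35 km.

66.4 km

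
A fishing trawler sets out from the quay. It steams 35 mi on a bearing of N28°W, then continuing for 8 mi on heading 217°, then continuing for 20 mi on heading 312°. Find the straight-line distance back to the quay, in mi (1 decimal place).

Leg 1 (N28°W, 35 mi): east 35 sin 332° = -16.43, north 35 cos 332° = 30.90
Leg 2 (217°, 8 mi): east 8 sin 217° = -4.81, north 8 cos 217° = -6.39
Leg 3 (312°, 20 mi): east 20 sin 312° = -14.86, north 20 cos 312° = 13.38
Net: -36.11 east, 37.90 north. Distance = √((-36.11)² + (37.90)²) = 52.345 mi.

52.3 mi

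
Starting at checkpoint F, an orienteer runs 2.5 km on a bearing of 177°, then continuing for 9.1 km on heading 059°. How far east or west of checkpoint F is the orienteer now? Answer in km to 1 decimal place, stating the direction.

Leg 1 (177°, 2.5 km): east 2.5 sin 177° = 0.13, north 2.5 cos 177° = -2.50
Leg 2 (059°, 9.1 km): east 9.1 sin 59° = 7.80, north 9.1 cos 59° = 4.69
Net east component: 7.93 km.

7.9 km east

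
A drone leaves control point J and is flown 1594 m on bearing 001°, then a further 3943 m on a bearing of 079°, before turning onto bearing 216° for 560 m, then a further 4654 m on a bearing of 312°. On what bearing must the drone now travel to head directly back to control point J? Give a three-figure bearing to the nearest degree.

Leg 1 (001°, 1594 m): east 1594 sin 1° = 27.82, north 1594 cos 1° = 1593.76
Leg 2 (079°, 3943 m): east 3943 sin 79° = 3870.56, north 3943 cos 79° = 752.36
Leg 3 (216°, 560 m): east 560 sin 216° = -329.16, north 560 cos 216° = -453.05
Leg 4 (312°, 4654 m): east 4654 sin 312° = -3458.60, north 4654 cos 312° = 3114.13
Net displacement: 110.62 east, 5007.20 north. Direction back to start is (-110.62, -5007.20): bearing = atan2(-110.62, -5007.20) mod 360° = 181.27° ≈ 181°.

181°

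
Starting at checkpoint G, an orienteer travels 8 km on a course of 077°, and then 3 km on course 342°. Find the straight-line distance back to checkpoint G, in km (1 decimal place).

8.3 km

Leg 1 (077°, 8 km): east 8 sin 77° = 7.79, north 8 cos 77° = 1.80
Leg 2 (342°, 3 km): east 3 sin 342° = -0.93, north 3 cos 342° = 2.85
Net: 6.87 east, 4.65 north. Distance = √((6.87)² + (4.65)²) = 8.296 km.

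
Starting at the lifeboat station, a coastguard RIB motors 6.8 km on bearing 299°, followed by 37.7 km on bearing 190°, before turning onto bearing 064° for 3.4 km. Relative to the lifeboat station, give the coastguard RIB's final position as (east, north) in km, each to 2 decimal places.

(-9.44, -32.34)

Leg 1 (299°, 6.8 km): east 6.8 sin 299° = -5.95, north 6.8 cos 299° = 3.30
Leg 2 (190°, 37.7 km): east 37.7 sin 190° = -6.55, north 37.7 cos 190° = -37.13
Leg 3 (064°, 3.4 km): east 3.4 sin 64° = 3.06, north 3.4 cos 64° = 1.49
Summing: -9.44 km east, -32.34 km north → (-9.44, -32.34).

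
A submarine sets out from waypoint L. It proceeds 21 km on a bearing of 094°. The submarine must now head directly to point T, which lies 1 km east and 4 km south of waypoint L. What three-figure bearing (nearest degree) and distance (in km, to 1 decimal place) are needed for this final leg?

263°, 20.1 km

Leg 1 (094°, 21 km): east 21 sin 94° = 20.95, north 21 cos 94° = -1.46
Current position: (20.95, -1.46). Target: (1, -4). Remaining: Δeast = -19.95, Δnorth = -2.54.
Bearing = atan2(-19.95, -2.54) mod 360° = 262.76°; distance = √((-19.95)² + (-2.54)²) = 20.109 km.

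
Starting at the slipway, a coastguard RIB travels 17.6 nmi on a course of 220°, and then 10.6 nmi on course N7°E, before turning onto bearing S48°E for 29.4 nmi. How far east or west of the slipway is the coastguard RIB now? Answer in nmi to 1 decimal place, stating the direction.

Leg 1 (220°, 17.6 nmi): east 17.6 sin 220° = -11.31, north 17.6 cos 220° = -13.48
Leg 2 (N7°E, 10.6 nmi): east 10.6 sin 7° = 1.29, north 10.6 cos 7° = 10.52
Leg 3 (S48°E, 29.4 nmi): east 29.4 sin 132° = 21.85, north 29.4 cos 132° = -19.67
Net east component: 11.83 nmi.

11.8 nmi east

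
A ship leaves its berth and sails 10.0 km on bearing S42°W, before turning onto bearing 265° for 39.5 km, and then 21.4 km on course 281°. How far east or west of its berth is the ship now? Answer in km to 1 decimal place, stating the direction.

Leg 1 (S42°W, 10.0 km): east 10.0 sin 222° = -6.69, north 10.0 cos 222° = -7.43
Leg 2 (265°, 39.5 km): east 39.5 sin 265° = -39.35, north 39.5 cos 265° = -3.44
Leg 3 (281°, 21.4 km): east 21.4 sin 281° = -21.01, north 21.4 cos 281° = 4.08
Net east component: -67.05 km.

67.0 km west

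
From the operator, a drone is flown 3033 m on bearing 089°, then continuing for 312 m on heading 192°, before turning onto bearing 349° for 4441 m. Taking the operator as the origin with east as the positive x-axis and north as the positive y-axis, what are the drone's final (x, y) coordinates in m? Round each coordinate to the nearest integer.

Leg 1 (089°, 3033 m): east 3033 sin 89° = 3032.54, north 3033 cos 89° = 52.93
Leg 2 (192°, 312 m): east 312 sin 192° = -64.87, north 312 cos 192° = -305.18
Leg 3 (349°, 4441 m): east 4441 sin 349° = -847.38, north 4441 cos 349° = 4359.41
Summing: 2120.29 m east, 4107.16 m north → (2120, 4107).

(2120, 4107)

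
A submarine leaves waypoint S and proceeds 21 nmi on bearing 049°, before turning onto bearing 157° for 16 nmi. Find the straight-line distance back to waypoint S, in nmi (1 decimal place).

22.1 nmi

Leg 1 (049°, 21 nmi): east 21 sin 49° = 15.85, north 21 cos 49° = 13.78
Leg 2 (157°, 16 nmi): east 16 sin 157° = 6.25, north 16 cos 157° = -14.73
Net: 22.10 east, -0.95 north. Distance = √((22.10)² + (-0.95)²) = 22.121 nmi.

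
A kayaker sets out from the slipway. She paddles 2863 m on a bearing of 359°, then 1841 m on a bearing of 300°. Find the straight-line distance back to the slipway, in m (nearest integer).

4125 m

Leg 1 (359°, 2863 m): east 2863 sin 359° = -49.97, north 2863 cos 359° = 2862.56
Leg 2 (300°, 1841 m): east 1841 sin 300° = -1594.35, north 1841 cos 300° = 920.50
Net: -1644.32 east, 3783.06 north. Distance = √((-1644.32)² + (3783.06)²) = 4124.968 m.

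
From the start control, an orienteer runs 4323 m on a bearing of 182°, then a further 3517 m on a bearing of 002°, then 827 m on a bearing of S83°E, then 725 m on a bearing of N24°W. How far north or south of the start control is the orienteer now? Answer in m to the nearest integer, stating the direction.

Leg 1 (182°, 4323 m): east 4323 sin 182° = -150.87, north 4323 cos 182° = -4320.37
Leg 2 (002°, 3517 m): east 3517 sin 2° = 122.74, north 3517 cos 2° = 3514.86
Leg 3 (S83°E, 827 m): east 827 sin 97° = 820.84, north 827 cos 97° = -100.79
Leg 4 (N24°W, 725 m): east 725 sin 336° = -294.88, north 725 cos 336° = 662.32
Net north component: -243.97 m.

244 m south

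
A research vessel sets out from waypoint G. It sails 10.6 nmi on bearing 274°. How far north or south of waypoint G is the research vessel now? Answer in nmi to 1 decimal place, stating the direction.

Leg 1 (274°, 10.6 nmi): east 10.6 sin 274° = -10.57, north 10.6 cos 274° = 0.74
Net north component: 0.74 nmi.

0.7 nmi north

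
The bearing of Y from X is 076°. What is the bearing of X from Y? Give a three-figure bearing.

Back-bearing = 076° + 180° = 256°.

256°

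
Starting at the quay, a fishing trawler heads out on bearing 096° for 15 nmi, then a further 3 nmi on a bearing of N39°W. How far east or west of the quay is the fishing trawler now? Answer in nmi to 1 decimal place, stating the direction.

Leg 1 (096°, 15 nmi): east 15 sin 96° = 14.92, north 15 cos 96° = -1.57
Leg 2 (N39°W, 3 nmi): east 3 sin 321° = -1.89, north 3 cos 321° = 2.33
Net east component: 13.03 nmi.

13.0 nmi east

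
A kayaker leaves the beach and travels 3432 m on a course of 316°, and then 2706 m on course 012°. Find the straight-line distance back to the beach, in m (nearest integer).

Leg 1 (316°, 3432 m): east 3432 sin 316° = -2384.07, north 3432 cos 316° = 2468.77
Leg 2 (012°, 2706 m): east 2706 sin 12° = 562.61, north 2706 cos 12° = 2646.87
Net: -1821.46 east, 5115.64 north. Distance = √((-1821.46)² + (5115.64)²) = 5430.239 m.

5430 m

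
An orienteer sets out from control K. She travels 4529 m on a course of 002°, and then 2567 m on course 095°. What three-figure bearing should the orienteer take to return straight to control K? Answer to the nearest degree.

Leg 1 (002°, 4529 m): east 4529 sin 2° = 158.06, north 4529 cos 2° = 4526.24
Leg 2 (095°, 2567 m): east 2567 sin 95° = 2557.23, north 2567 cos 95° = -223.73
Net displacement: 2715.29 east, 4302.51 north. Direction back to start is (-2715.29, -4302.51): bearing = atan2(-2715.29, -4302.51) mod 360° = 212.26° ≈ 212°.

212°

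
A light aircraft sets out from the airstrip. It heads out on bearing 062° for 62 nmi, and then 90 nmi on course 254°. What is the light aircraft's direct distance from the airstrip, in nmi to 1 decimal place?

Leg 1 (062°, 62 nmi): east 62 sin 62° = 54.74, north 62 cos 62° = 29.11
Leg 2 (254°, 90 nmi): east 90 sin 254° = -86.51, north 90 cos 254° = -24.81
Net: -31.77 east, 4.30 north. Distance = √((-31.77)² + (4.30)²) = 32.060 nmi.

32.1 nmi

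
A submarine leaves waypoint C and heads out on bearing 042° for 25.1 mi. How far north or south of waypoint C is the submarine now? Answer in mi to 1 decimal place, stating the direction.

18.7 mi north

Leg 1 (042°, 25.1 mi): east 25.1 sin 42° = 16.80, north 25.1 cos 42° = 18.65
Net north component: 18.65 mi.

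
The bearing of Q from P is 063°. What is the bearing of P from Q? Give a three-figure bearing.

Back-bearing = 063° + 180° = 243°.

243°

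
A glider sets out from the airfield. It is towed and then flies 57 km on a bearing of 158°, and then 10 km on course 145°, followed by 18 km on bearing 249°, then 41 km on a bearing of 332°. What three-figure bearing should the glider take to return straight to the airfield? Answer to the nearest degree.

016°

Leg 1 (158°, 57 km): east 57 sin 158° = 21.35, north 57 cos 158° = -52.85
Leg 2 (145°, 10 km): east 10 sin 145° = 5.74, north 10 cos 145° = -8.19
Leg 3 (249°, 18 km): east 18 sin 249° = -16.80, north 18 cos 249° = -6.45
Leg 4 (332°, 41 km): east 41 sin 332° = -19.25, north 41 cos 332° = 36.20
Net displacement: -8.96 east, -31.29 north. Direction back to start is (8.96, 31.29): bearing = atan2(8.96, 31.29) mod 360° = 15.99° ≈ 016°.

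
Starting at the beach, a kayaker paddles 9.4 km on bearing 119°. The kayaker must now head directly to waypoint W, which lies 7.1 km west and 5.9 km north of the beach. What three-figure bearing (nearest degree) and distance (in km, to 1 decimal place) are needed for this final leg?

304°, 18.5 km

Leg 1 (119°, 9.4 km): east 9.4 sin 119° = 8.22, north 9.4 cos 119° = -4.56
Current position: (8.22, -4.56). Target: (-7.1, 5.9). Remaining: Δeast = -15.32, Δnorth = 10.46.
Bearing = atan2(-15.32, 10.46) mod 360° = 304.31°; distance = √((-15.32)² + (10.46)²) = 18.550 km.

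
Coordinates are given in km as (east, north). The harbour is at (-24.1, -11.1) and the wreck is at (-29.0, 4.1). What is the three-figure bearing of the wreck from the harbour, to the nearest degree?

Δeast = -29.0 − -24.1 = -4.90; Δnorth = 4.1 − -11.1 = 15.20.
Bearing = atan2(Δeast, Δnorth) mod 360° = 342.13° ≈ 342°.

342°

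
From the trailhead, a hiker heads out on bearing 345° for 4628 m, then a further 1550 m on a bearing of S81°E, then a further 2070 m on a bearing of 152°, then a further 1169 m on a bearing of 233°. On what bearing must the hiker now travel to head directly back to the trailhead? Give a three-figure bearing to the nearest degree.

192°

Leg 1 (345°, 4628 m): east 4628 sin 345° = -1197.81, north 4628 cos 345° = 4470.30
Leg 2 (S81°E, 1550 m): east 1550 sin 99° = 1530.92, north 1550 cos 99° = -242.47
Leg 3 (152°, 2070 m): east 2070 sin 152° = 971.81, north 2070 cos 152° = -1827.70
Leg 4 (233°, 1169 m): east 1169 sin 233° = -933.60, north 1169 cos 233° = -703.52
Net displacement: 371.30 east, 1696.61 north. Direction back to start is (-371.30, -1696.61): bearing = atan2(-371.30, -1696.61) mod 360° = 192.34° ≈ 192°.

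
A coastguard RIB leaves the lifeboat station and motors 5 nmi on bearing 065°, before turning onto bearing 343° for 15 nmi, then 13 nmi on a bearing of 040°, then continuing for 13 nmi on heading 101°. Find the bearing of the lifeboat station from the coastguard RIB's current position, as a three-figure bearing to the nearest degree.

222°

Leg 1 (065°, 5 nmi): east 5 sin 65° = 4.53, north 5 cos 65° = 2.11
Leg 2 (343°, 15 nmi): east 15 sin 343° = -4.39, north 15 cos 343° = 14.34
Leg 3 (040°, 13 nmi): east 13 sin 40° = 8.36, north 13 cos 40° = 9.96
Leg 4 (101°, 13 nmi): east 13 sin 101° = 12.76, north 13 cos 101° = -2.48
Net displacement: 21.26 east, 23.94 north. Direction back to start is (-21.26, -23.94): bearing = atan2(-21.26, -23.94) mod 360° = 221.62° ≈ 222°.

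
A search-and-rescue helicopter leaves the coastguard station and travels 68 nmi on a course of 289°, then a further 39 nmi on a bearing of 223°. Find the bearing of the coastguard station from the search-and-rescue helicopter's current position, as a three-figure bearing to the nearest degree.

086°

Leg 1 (289°, 68 nmi): east 68 sin 289° = -64.30, north 68 cos 289° = 22.14
Leg 2 (223°, 39 nmi): east 39 sin 223° = -26.60, north 39 cos 223° = -28.52
Net displacement: -90.89 east, -6.38 north. Direction back to start is (90.89, 6.38): bearing = atan2(90.89, 6.38) mod 360° = 85.98° ≈ 086°.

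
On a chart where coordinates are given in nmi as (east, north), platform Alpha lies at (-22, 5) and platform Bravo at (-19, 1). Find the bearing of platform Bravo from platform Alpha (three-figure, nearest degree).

Δeast = -19 − -22 = 3.00; Δnorth = 1 − 5 = -4.00.
Bearing = atan2(Δeast, Δnorth) mod 360° = 143.13° ≈ 143°.

143°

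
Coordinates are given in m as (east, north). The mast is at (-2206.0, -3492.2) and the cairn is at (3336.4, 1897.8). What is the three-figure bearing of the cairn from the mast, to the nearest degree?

046°

Δeast = 3336.4 − -2206.0 = 5542.40; Δnorth = 1897.8 − -3492.2 = 5390.00.
Bearing = atan2(Δeast, Δnorth) mod 360° = 45.80° ≈ 046°.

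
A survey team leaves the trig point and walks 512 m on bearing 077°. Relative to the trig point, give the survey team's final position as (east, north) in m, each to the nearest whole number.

Leg 1 (077°, 512 m): east 512 sin 77° = 498.88, north 512 cos 77° = 115.17
Summing: 498.88 m east, 115.17 m north → (499, 115).

(499, 115)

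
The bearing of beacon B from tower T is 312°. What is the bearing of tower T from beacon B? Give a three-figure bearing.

132°

Back-bearing = 312° − 180° = 132°.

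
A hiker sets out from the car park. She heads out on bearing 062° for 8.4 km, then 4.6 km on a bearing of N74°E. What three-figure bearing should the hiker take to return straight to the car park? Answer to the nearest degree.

Leg 1 (062°, 8.4 km): east 8.4 sin 62° = 7.42, north 8.4 cos 62° = 3.94
Leg 2 (N74°E, 4.6 km): east 4.6 sin 74° = 4.42, north 4.6 cos 74° = 1.27
Net displacement: 11.84 east, 5.21 north. Direction back to start is (-11.84, -5.21): bearing = atan2(-11.84, -5.21) mod 360° = 246.24° ≈ 246°.

246°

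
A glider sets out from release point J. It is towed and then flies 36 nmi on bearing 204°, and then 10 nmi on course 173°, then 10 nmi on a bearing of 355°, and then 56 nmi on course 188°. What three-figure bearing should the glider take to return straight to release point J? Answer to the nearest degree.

Leg 1 (204°, 36 nmi): east 36 sin 204° = -14.64, north 36 cos 204° = -32.89
Leg 2 (173°, 10 nmi): east 10 sin 173° = 1.22, north 10 cos 173° = -9.93
Leg 3 (355°, 10 nmi): east 10 sin 355° = -0.87, north 10 cos 355° = 9.96
Leg 4 (188°, 56 nmi): east 56 sin 188° = -7.79, north 56 cos 188° = -55.46
Net displacement: -22.09 east, -88.31 north. Direction back to start is (22.09, 88.31): bearing = atan2(22.09, 88.31) mod 360° = 14.04° ≈ 014°.

014°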